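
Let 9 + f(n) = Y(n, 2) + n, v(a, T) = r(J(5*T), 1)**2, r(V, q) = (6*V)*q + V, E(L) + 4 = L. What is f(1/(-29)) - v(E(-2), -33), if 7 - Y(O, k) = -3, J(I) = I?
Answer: -38686697/29 ≈ -1.3340e+6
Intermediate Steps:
E(L) = -4 + L
Y(O, k) = 10 (Y(O, k) = 7 - 1*(-3) = 7 + 3 = 10)
r(V, q) = V + 6*V*q (r(V, q) = 6*V*q + V = V + 6*V*q)
v(a, T) = 1225*T**2 (v(a, T) = ((5*T)*(1 + 6*1))**2 = ((5*T)*(1 + 6))**2 = ((5*T)*7)**2 = (35*T)**2 = 1225*T**2)
f(n) = 1 + n (f(n) = -9 + (10 + n) = 1 + n)
f(1/(-29)) - v(E(-2), -33) = (1 + 1/(-29)) - 1225*(-33)**2 = (1 - 1/29) - 1225*1089 = 28/29 - 1*1334025 = 28/29 - 1334025 = -38686697/29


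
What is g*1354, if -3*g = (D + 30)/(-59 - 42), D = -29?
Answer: 1354/303 ≈ 4.4686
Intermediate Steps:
g = 1/303 (g = -(-29 + 30)/(3*(-59 - 42)) = -1/(3*(-101)) = -(-1)/(3*101) = -⅓*(-1/101) = 1/303 ≈ 0.0033003)
g*1354 = (1/303)*1354 = 1354/303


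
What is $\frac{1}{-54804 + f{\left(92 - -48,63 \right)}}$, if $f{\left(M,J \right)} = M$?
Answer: $- \frac{1}{54664} \approx -1.8294 \cdot 10^{-5}$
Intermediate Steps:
$\frac{1}{-54804 + f{\left(92 - -48,63 \right)}} = \frac{1}{-54804 + \left(92 - -48\right)} = \frac{1}{-54804 + \left(92 + 48\right)} = \frac{1}{-54804 + 140} = \frac{1}{-54664} = - \frac{1}{54664}$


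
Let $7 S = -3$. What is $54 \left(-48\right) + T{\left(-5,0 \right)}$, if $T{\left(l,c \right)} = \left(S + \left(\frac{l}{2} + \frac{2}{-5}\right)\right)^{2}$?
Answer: $- \frac{12646511}{4900} \approx -2580.9$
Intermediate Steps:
$S = - \frac{3}{7}$ ($S = \frac{1}{7} \left(-3\right) = - \frac{3}{7} \approx -0.42857$)
$T{\left(l,c \right)} = \left(- \frac{29}{35} + \frac{l}{2}\right)^{2}$ ($T{\left(l,c \right)} = \left(- \frac{3}{7} + \left(\frac{l}{2} + \frac{2}{-5}\right)\right)^{2} = \left(- \frac{3}{7} + \left(l \frac{1}{2} + 2 \left(- \frac{1}{5}\right)\right)\right)^{2} = \left(- \frac{3}{7} + \left(\frac{l}{2} - \frac{2}{5}\right)\right)^{2} = \left(- \frac{3}{7} + \left(- \frac{2}{5} + \frac{l}{2}\right)\right)^{2} = \left(- \frac{29}{35} + \frac{l}{2}\right)^{2}$)
$54 \left(-48\right) + T{\left(-5,0 \right)} = 54 \left(-48\right) + \frac{\left(-58 + 35 \left(-5\right)\right)^{2}}{4900} = -2592 + \frac{\left(-58 - 175\right)^{2}}{4900} = -2592 + \frac{\left(-233\right)^{2}}{4900} = -2592 + \frac{1}{4900} \cdot 54289 = -2592 + \frac{54289}{4900} = - \frac{12646511}{4900}$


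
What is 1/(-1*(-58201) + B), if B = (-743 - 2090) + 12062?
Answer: 1/67430 ≈ 1.4830e-5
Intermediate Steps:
B = 9229 (B = -2833 + 12062 = 9229)
1/(-1*(-58201) + B) = 1/(-1*(-58201) + 9229) = 1/(58201 + 9229) = 1/67430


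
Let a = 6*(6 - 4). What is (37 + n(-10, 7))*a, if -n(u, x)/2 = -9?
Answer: 660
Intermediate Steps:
n(u, x) = 18 (n(u, x) = -2*(-9) = 18)
a = 12 (a = 6*2 = 12)
(37 + n(-10, 7))*a = (37 + 18)*12 = 55*12 = 660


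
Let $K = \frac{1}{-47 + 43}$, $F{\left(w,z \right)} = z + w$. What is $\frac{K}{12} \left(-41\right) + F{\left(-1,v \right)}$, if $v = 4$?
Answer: $\frac{185}{48} \approx 3.8542$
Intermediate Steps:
$F{\left(w,z \right)} = w + z$
$K = - \frac{1}{4}$ ($K = \frac{1}{-4} = - \frac{1}{4} \approx -0.25$)
$\frac{K}{12} \left(-41\right) + F{\left(-1,v \right)} = - \frac{1}{4 \cdot 12} \left(-41\right) + \left(-1 + 4\right) = \left(- \frac{1}{4}\right) \frac{1}{12} \left(-41\right) + 3 = \left(- \frac{1}{48}\right) \left(-41\right) + 3 = \frac{41}{48} + 3 = \frac{185}{48}$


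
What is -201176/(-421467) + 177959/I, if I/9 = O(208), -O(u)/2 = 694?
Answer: -24163585087/1754988588 ≈ -13.769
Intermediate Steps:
O(u) = -1388 (O(u) = -2*694 = -1388)
I = -12492 (I = 9*(-1388) = -12492)
-201176/(-421467) + 177959/I = -201176/(-421467) + 177959/(-12492) = -201176*(-1/421467) + 177959*(-1/12492) = 201176/421467 - 177959/12492 = -24163585087/1754988588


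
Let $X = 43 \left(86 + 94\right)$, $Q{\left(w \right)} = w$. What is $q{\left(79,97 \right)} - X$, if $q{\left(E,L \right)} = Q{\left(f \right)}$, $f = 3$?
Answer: $-7737$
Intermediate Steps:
$q{\left(E,L \right)} = 3$
$X = 7740$ ($X = 43 \cdot 180 = 7740$)
$q{\left(79,97 \right)} - X = 3 - 7740 = -7737$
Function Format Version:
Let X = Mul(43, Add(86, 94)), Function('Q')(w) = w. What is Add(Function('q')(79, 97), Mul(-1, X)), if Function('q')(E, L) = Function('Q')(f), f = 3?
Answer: -7737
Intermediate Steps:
Function('q')(E, L) = 3
X = 7740 (X = Mul(43, 180) = 7740)
Add(Function('q')(79, 97), Mul(-1, X)) = Add(3, Mul(-1, 7740)) = Add(3, -7740) = -7737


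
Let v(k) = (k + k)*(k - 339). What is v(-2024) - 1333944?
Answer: 8231480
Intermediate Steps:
v(k) = 2*k*(-339 + k) (v(k) = (2*k)*(-339 + k) = 2*k*(-339 + k))
v(-2024) - 1333944 = 2*(-2024)*(-339 - 2024) - 1333944 = 2*(-2024)*(-2363) - 1333944 = 9565424 - 1333944 = 8231480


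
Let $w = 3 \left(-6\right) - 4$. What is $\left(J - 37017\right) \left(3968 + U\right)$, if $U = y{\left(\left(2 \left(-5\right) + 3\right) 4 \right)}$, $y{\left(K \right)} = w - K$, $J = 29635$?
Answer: $-29336068$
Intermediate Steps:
$w = -22$ ($w = -18 - 4 = -22$)
$y{\left(K \right)} = -22 - K$
$U = 6$ ($U = -22 - \left(2 \left(-5\right) + 3\right) 4 = -22 - \left(-10 + 3\right) 4 = -22 - \left(-7\right) 4 = -22 - -28 = -22 + 28 = 6$)
$\left(J - 37017\right) \left(3968 + U\right) = \left(29635 - 37017\right) \left(3968 + 6\right) = \left(-7382\right) 3974 = -29336068$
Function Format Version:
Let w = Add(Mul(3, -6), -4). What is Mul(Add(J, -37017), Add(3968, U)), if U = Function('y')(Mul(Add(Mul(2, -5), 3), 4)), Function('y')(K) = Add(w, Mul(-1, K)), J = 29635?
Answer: -29336068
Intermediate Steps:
w = -22 (w = Add(-18, -4) = -22)
Function('y')(K) = Add(-22, Mul(-1, K))
U = 6 (U = Add(-22, Mul(-1, Mul(Add(Mul(2, -5), 3), 4))) = Add(-22, Mul(-1, Mul(Add(-10, 3), 4))) = Add(-22, Mul(-1, Mul(-7, 4))) = Add(-22, Mul(-1, -28)) = Add(-22, 28) = 6)
Mul(Add(J, -37017), Add(3968, U)) = Mul(Add(29635, -37017), Add(3968, 6)) = Mul(-7382, 3974) = -29336068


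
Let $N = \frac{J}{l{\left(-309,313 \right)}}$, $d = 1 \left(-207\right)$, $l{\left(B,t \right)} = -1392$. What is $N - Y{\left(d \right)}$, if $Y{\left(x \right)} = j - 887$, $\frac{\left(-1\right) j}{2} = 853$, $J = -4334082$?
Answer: $\frac{1323923}{232} \approx 5706.6$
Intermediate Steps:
$j = -1706$ ($j = \left(-2\right) 853 = -1706$)
$d = -207$
$N = \frac{722347}{232}$ ($N = - \frac{4334082}{-1392} = \left(-4334082\right) \left(- \frac{1}{1392}\right) = \frac{722347}{232} \approx 3113.6$)
$Y{\left(x \right)} = -2593$ ($Y{\left(x \right)} = -1706 - 887 = -2593$)
$N - Y{\left(d \right)} = \frac{722347}{232} - -2593 = \frac{722347}{232} + 2593 = \frac{1323923}{232}$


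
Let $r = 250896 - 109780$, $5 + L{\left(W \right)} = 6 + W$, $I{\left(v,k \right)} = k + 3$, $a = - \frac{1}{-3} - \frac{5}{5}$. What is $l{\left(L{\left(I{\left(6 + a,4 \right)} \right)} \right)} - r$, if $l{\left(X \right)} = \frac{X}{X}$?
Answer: $-141115$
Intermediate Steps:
$a = - \frac{2}{3}$ ($a = \left(-1\right) \left(- \frac{1}{3}\right) - 1 = \frac{1}{3} - 1 = - \frac{2}{3} \approx -0.66667$)
$I{\left(v,k \right)} = 3 + k$
$L{\left(W \right)} = 1 + W$ ($L{\left(W \right)} = -5 + \left(6 + W\right) = 1 + W$)
$l{\left(X \right)} = 1$
$r = 141116$ ($r = 250896 - 109780 = 141116$)
$l{\left(L{\left(I{\left(6 + a,4 \right)} \right)} \right)} - r = 1 - 141116 = -141115$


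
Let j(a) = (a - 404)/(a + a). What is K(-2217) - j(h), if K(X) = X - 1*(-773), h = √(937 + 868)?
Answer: -2889/2 + 202*√5/95 ≈ -1439.7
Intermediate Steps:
h = 19*√5 (h = √1805 = 19*√5 ≈ 42.485)
K(X) = 773 + X (K(X) = X + 773 = 773 + X)
j(a) = (-404 + a)/(2*a) (j(a) = (-404 + a)/((2*a)) = (-404 + a)*(1/(2*a)) = (-404 + a)/(2*a))
K(-2217) - j(h) = (773 - 2217) - (-404 + 19*√5)/(2*(19*√5)) = -1444 - √5/95*(-404 + 19*√5)/2 = -1444 - √5*(-404 + 19*√5)/190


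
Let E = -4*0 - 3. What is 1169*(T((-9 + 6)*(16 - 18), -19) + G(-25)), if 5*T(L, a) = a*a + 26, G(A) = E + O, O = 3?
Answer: 452403/5 ≈ 90481.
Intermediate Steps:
E = -3 (E = 0 - 3 = -3)
G(A) = 0 (G(A) = -3 + 3 = 0)
T(L, a) = 26/5 + a²/5 (T(L, a) = (a*a + 26)/5 = (a² + 26)/5 = (26 + a²)/5 = 26/5 + a²/5)
1169*(T((-9 + 6)*(16 - 18), -19) + G(-25)) = 1169*((26/5 + (⅕)*(-19)²) + 0) = 1169*((26/5 + (⅕)*361) + 0) = 1169*((26/5 + 361/5) + 0) = 1169*(387/5 + 0) = 1169*(387/5) = 452403/5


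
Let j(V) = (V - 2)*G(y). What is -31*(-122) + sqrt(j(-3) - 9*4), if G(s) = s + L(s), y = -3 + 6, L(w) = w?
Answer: 3782 + I*sqrt(66) ≈ 3782.0 + 8.124*I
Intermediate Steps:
y = 3
G(s) = 2*s (G(s) = s + s = 2*s)
j(V) = -12 + 6*V (j(V) = (V - 2)*(2*3) = (-2 + V)*6 = -12 + 6*V)
-31*(-122) + sqrt(j(-3) - 9*4) = -31*(-122) + sqrt((-12 + 6*(-3)) - 9*4) = 3782 + sqrt((-12 - 18) - 36) = 3782 + sqrt(-30 - 36) = 3782 + sqrt(-66) = 3782 + I*sqrt(66)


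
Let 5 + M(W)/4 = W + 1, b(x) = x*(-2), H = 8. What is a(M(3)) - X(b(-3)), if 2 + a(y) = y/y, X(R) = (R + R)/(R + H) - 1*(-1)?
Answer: -20/7 ≈ -2.8571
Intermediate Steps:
b(x) = -2*x
X(R) = 1 + 2*R/(8 + R) (X(R) = (R + R)/(R + 8) - 1*(-1) = (2*R)/(8 + R) + 1 = 2*R/(8 + R) + 1 = 1 + 2*R/(8 + R))
M(W) = -16 + 4*W (M(W) = -20 + 4*(W + 1) = -20 + 4*(1 + W) = -20 + (4 + 4*W) = -16 + 4*W)
a(y) = -1 (a(y) = -2 + y/y = -2 + 1 = -1)
a(M(3)) - X(b(-3)) = -1 - (8 + 3*(-2*(-3)))/(8 - 2*(-3)) = -1 - (8 + 3*6)/(8 + 6) = -1 - (8 + 18)/14 = -1 - 26/14 = -1 - 1*13/7 = -1 - 13/7 = -20/7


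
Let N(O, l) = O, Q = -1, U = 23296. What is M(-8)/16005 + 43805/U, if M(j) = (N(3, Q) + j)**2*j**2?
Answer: 147674525/74570496 ≈ 1.9803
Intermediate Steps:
M(j) = j**2*(3 + j)**2 (M(j) = (3 + j)**2*j**2 = j**2*(3 + j)**2)
M(-8)/16005 + 43805/U = ((-8)**2*(3 - 8)**2)/16005 + 43805/23296 = (64*(-5)**2)*(1/16005) + 43805*(1/23296) = (64*25)*(1/16005) + 43805/23296 = 1600*(1/16005) + 43805/23296 = 320/3201 + 43805/23296 = 147674525/74570496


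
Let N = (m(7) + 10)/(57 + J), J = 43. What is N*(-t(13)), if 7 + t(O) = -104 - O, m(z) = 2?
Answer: 372/25 ≈ 14.880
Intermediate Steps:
t(O) = -111 - O (t(O) = -7 + (-104 - O) = -111 - O)
N = 3/25 (N = (2 + 10)/(57 + 43) = 12/100 = 12*(1/100) = 3/25 ≈ 0.12000)
N*(-t(13)) = 3*(-(-111 - 1*13))/25 = 3*(-(-111 - 13))/25 = 3*(-1*(-124))/25 = (3/25)*124 = 372/25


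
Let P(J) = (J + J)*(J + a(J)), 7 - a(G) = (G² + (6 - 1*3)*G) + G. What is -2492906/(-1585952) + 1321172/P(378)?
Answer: 33664141801819/21583283413104 ≈ 1.5597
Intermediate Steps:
a(G) = 7 - G² - 4*G (a(G) = 7 - ((G² + (6 - 1*3)*G) + G) = 7 - ((G² + (6 - 3)*G) + G) = 7 - ((G² + 3*G) + G) = 7 - (G² + 4*G) = 7 + (-G² - 4*G) = 7 - G² - 4*G)
P(J) = 2*J*(7 - J² - 3*J) (P(J) = (J + J)*(J + (7 - J² - 4*J)) = (2*J)*(7 - J² - 3*J) = 2*J*(7 - J² - 3*J))
-2492906/(-1585952) + 1321172/P(378) = -2492906/(-1585952) + 1321172/((2*378*(7 - 1*378² - 3*378))) = -2492906*(-1/1585952) + 1321172/((2*378*(7 - 1*142884 - 1134))) = 1246453/792976 + 1321172/((2*378*(7 - 142884 - 1134))) = 1246453/792976 + 1321172/((2*378*(-144011))) = 1246453/792976 + 1321172/(-108872316) = 1246453/792976 + 1321172*(-1/108872316) = 1246453/792976 - 330293/27218079 = 33664141801819/21583283413104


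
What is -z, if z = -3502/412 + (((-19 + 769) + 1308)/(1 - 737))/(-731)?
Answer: 2285539/269008 ≈ 8.4962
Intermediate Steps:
z = -2285539/269008 (z = -3502*1/412 + ((750 + 1308)/(-736))*(-1/731) = -17/2 + (2058*(-1/736))*(-1/731) = -17/2 - 1029/368*(-1/731) = -17/2 + 1029/269008 = -2285539/269008 ≈ -8.4962)
-z = -1*(-2285539/269008) = 2285539/269008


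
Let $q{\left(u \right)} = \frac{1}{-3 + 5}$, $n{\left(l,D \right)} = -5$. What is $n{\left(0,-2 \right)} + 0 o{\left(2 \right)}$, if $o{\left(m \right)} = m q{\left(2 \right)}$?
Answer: $-5$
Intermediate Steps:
$q{\left(u \right)} = \frac{1}{2}$
$o{\left(m \right)} = \frac{m}{2}$ ($o{\left(m \right)} = m \frac{1}{2} = \frac{m}{2}$)
$n{\left(0,-2 \right)} + 0 o{\left(2 \right)} = -5 + 0 \cdot \frac{1}{2} \cdot 2 = -5 + 0 \cdot 1 = -5 + 0 = -5$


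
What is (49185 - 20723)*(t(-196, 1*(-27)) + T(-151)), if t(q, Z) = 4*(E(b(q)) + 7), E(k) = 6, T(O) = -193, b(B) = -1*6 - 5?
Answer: -4013142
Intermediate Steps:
b(B) = -11 (b(B) = -6 - 5 = -11)
t(q, Z) = 52 (t(q, Z) = 4*(6 + 7) = 4*13 = 52)
(49185 - 20723)*(t(-196, 1*(-27)) + T(-151)) = (49185 - 20723)*(52 - 193) = 28462*(-141) = -4013142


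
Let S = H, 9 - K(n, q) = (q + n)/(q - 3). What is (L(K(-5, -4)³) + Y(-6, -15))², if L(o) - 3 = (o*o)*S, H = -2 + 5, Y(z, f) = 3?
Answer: 5533193651561548207524/13841287201 ≈ 3.9976e+11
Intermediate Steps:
K(n, q) = 9 - (n + q)/(-3 + q) (K(n, q) = 9 - (q + n)/(q - 3) = 9 - (n + q)/(-3 + q))
H = 3
S = 3
L(o) = 3 + 3*o² (L(o) = 3 + (o*o)*3 = 3 + o²*3 = 3 + 3*o²)
(L(K(-5, -4)³) + Y(-6, -15))² = ((3 + 3*(((-27 - 1*(-5) + 8*(-4))/(-3 - 4))³)²) + 3)² = ((3 + 3*(((-27 + 5 - 32)/(-7))³)²) + 3)² = ((3 + 3*((-⅐*(-54))³)²) + 3)² = ((3 + 3*((54/7)³)²) + 3)² = ((3 + 3*(157464/343)²) + 3)² = ((3 + 3*(24794911296/117649)) + 3)² = ((3 + 74384733888/117649) + 3)² = (74385086835/117649 + 3)² = (74385439782/117649)² = 5533193651561548207524/13841287201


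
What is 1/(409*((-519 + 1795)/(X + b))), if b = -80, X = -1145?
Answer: -1225/521884 ≈ -0.0023473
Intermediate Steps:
1/(409*((-519 + 1795)/(X + b))) = 1/(409*((-519 + 1795)/(-1145 - 80))) = 1/(409*(1276/(-1225))) = 1/(409*(1276*(-1/1225))) = 1/(409*(-1276/1225)) = 1/(-521884/1225) = -1225/521884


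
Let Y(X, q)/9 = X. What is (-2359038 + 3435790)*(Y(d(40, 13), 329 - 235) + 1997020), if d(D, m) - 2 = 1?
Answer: 2150324351344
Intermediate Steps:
d(D, m) = 3 (d(D, m) = 2 + 1 = 3)
Y(X, q) = 9*X
(-2359038 + 3435790)*(Y(d(40, 13), 329 - 235) + 1997020) = (-2359038 + 3435790)*(9*3 + 1997020) = 1076752*(27 + 1997020) = 1076752*1997047 = 2150324351344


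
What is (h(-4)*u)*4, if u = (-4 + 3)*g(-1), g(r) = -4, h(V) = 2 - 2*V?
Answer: 160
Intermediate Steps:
u = 4 (u = (-4 + 3)*(-4) = -1*(-4) = 4)
(h(-4)*u)*4 = ((2 - 2*(-4))*4)*4 = ((2 + 8)*4)*4 = (10*4)*4 = 40*4 = 160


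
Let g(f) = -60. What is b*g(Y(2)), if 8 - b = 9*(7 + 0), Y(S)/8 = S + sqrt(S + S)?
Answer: 3300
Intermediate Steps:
Y(S) = 8*S + 8*sqrt(2)*sqrt(S) (Y(S) = 8*(S + sqrt(S + S)) = 8*(S + sqrt(2*S)) = 8*(S + sqrt(2)*sqrt(S)) = 8*S + 8*sqrt(2)*sqrt(S))
b = -55 (b = 8 - 9*(7 + 0) = 8 - 9*7 = 8 - 1*63 = 8 - 63 = -55)
b*g(Y(2)) = -55*(-60) = 3300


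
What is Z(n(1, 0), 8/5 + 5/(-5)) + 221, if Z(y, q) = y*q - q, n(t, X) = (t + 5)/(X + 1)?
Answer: 224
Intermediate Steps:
n(t, X) = (5 + t)/(1 + X)
Z(y, q) = -q + q*y (Z(y, q) = q*y - q = -q + q*y)
Z(n(1, 0), 8/5 + 5/(-5)) + 221 = (8/5 + 5/(-5))*(-1 + (5 + 1)/(1 + 0)) + 221 = (8*(⅕) + 5*(-⅕))*(-1 + 6/1) + 221 = (8/5 - 1)*(-1 + 1*6) + 221 = 3*(-1 + 6)/5 + 221 = (⅗)*5 + 221 = 3 + 221 = 224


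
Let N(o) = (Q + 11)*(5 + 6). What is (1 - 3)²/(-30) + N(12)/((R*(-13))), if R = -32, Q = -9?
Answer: -251/3120 ≈ -0.080449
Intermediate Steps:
N(o) = 22 (N(o) = (-9 + 11)*(5 + 6) = 2*11 = 22)
(1 - 3)²/(-30) + N(12)/((R*(-13))) = (1 - 3)²/(-30) + 22/((-32*(-13))) = (-2)²*(-1/30) + 22/416 = 4*(-1/30) + 22*(1/416) = -2/15 + 11/208 = -251/3120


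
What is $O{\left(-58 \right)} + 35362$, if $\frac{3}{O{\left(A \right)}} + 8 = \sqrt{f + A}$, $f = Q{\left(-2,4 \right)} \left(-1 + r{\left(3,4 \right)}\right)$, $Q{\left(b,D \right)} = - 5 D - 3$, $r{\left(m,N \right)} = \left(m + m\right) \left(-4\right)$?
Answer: $\frac{5339670}{151} + \frac{\sqrt{517}}{151} \approx 35362.0$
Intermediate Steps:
$r{\left(m,N \right)} = - 8 m$ ($r{\left(m,N \right)} = 2 m \left(-4\right) = - 8 m$)
$Q{\left(b,D \right)} = -3 - 5 D$
$f = 575$ ($f = \left(-3 - 20\right) \left(-1 - 24\right) = \left(-23\right) \left(-25\right) = 575$)
$O{\left(A \right)} = \frac{3}{-8 + \sqrt{575 + A}}$
$O{\left(-58 \right)} + 35362 = \frac{3}{-8 + \sqrt{575 - 58}} + 35362 = \frac{3}{-8 + \sqrt{517}} + 35362 = 35362 + \frac{3}{-8 + \sqrt{517}}$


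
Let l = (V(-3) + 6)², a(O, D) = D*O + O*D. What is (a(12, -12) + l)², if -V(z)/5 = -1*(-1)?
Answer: 82369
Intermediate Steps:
V(z) = -5 (V(z) = -(-5)*(-1) = -5*1 = -5)
a(O, D) = 2*D*O (a(O, D) = D*O + D*O = 2*D*O)
l = 1 (l = (-5 + 6)² = 1² = 1)
(a(12, -12) + l)² = (2*(-12)*12 + 1)² = (-288 + 1)² = (-287)² = 82369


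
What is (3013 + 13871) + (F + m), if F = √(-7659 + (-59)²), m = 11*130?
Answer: 18314 + I*√4178 ≈ 18314.0 + 64.637*I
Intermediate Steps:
m = 1430
F = I*√4178 (F = √(-7659 + 3481) = √(-4178) = I*√4178 ≈ 64.637*I)
(3013 + 13871) + (F + m) = (3013 + 13871) + (I*√4178 + 1430) = 16884 + (1430 + I*√4178) = 18314 + I*√4178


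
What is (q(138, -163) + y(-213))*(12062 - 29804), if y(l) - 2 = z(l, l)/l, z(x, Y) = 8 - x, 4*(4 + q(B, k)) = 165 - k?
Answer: -99467566/71 ≈ -1.4010e+6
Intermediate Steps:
q(B, k) = 149/4 - k/4 (q(B, k) = -4 + (165 - k)/4 = -4 + (165/4 - k/4) = 149/4 - k/4)
y(l) = 2 + (8 - l)/l
(q(138, -163) + y(-213))*(12062 - 29804) = ((149/4 - ¼*(-163)) + (8 - 213)/(-213))*(12062 - 29804) = ((149/4 + 163/4) - 1/213*(-205))*(-17742) = (78 + 205/213)*(-17742) = (16819/213)*(-17742) = -99467566/71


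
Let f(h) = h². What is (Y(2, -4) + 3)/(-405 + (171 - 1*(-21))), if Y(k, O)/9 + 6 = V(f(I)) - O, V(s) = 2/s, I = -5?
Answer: 119/1775 ≈ 0.067042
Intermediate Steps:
Y(k, O) = -1332/25 - 9*O (Y(k, O) = -54 + 9*(2/((-5)²) - O) = -54 + 9*(2/25 - O) = -54 + (18/25 - 9*O) = -1332/25 - 9*O)
(Y(2, -4) + 3)/(-405 + (171 - 1*(-21))) = ((-1332/25 - 9*(-4)) + 3)/(-405 + (171 - 1*(-21))) = ((-1332/25 + 36) + 3)/(-405 + (171 + 21)) = (-432/25 + 3)/(-405 + 192) = -357/25/(-213) = -357/25*(-1/213) = 119/1775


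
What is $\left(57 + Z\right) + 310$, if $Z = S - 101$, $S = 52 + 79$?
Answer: $397$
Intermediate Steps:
$S = 131$
$Z = 30$ ($Z = 131 - 101 = 30$)
$\left(57 + Z\right) + 310 = \left(57 + 30\right) + 310 = 87 + 310 = 397$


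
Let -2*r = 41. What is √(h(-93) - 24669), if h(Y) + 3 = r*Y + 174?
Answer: I*√90366/2 ≈ 150.3*I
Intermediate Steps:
r = -41/2 (r = -½*41 = -41/2 ≈ -20.500)
h(Y) = 171 - 41*Y/2 (h(Y) = -3 + (-41*Y/2 + 174) = -3 + (174 - 41*Y/2) = 171 - 41*Y/2)
√(h(-93) - 24669) = √((171 - 41/2*(-93)) - 24669) = √((171 + 3813/2) - 24669) = √(4155/2 - 24669) = √(-45183/2) = I*√90366/2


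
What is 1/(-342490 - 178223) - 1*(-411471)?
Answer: 214258298822/520713 ≈ 4.1147e+5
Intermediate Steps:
1/(-342490 - 178223) - 1*(-411471) = 1/(-520713) + 411471 = -1/520713 + 411471 = 214258298822/520713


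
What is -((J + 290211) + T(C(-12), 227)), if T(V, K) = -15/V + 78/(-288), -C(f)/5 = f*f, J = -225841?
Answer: -257479/4 ≈ -64370.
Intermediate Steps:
C(f) = -5*f² (C(f) = -5*f*f = -5*f²)
T(V, K) = -13/48 - 15/V (T(V, K) = -15/V + 78*(-1/288) = -15/V - 13/48 = -13/48 - 15/V)
-((J + 290211) + T(C(-12), 227)) = -((-225841 + 290211) + (-13/48 - 15/((-5*(-12)²)))) = -(64370 + (-13/48 - 15/((-5*144)))) = -(64370 + (-13/48 - 15/(-720))) = -(64370 + (-13/48 - 15*(-1/720))) = -(64370 + (-13/48 + 1/48)) = -(64370 - ¼) = -1*257479/4 = -257479/4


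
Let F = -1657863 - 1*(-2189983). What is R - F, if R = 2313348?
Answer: 1781228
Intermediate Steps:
F = 532120 (F = -1657863 + 2189983 = 532120)
R - F = 2313348 - 1*532120 = 2313348 - 532120 = 1781228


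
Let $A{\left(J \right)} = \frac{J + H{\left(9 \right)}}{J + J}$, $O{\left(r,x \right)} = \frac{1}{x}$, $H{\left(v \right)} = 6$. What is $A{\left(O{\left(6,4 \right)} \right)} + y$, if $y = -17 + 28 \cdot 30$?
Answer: $\frac{1671}{2} \approx 835.5$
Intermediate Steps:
$A{\left(J \right)} = \frac{6 + J}{2 J}$ ($A{\left(J \right)} = \frac{J + 6}{J + J} = \frac{6 + J}{2 J}$)
$y = 823$ ($y = -17 + 840 = 823$)
$A{\left(O{\left(6,4 \right)} \right)} + y = \frac{6 + \frac{1}{4}}{2 \cdot \frac{1}{4}} + 823 = \frac{\frac{1}{\frac{1}{4}} \left(6 + \frac{1}{4}\right)}{2} + 823 = \frac{1}{2} \cdot 4 \cdot \frac{25}{4} + 823 = \frac{25}{2} + 823 = \frac{1671}{2}$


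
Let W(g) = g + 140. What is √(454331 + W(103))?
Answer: √454574 ≈ 674.22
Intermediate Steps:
W(g) = 140 + g
√(454331 + W(103)) = √(454331 + (140 + 103)) = √(454331 + 243) = √454574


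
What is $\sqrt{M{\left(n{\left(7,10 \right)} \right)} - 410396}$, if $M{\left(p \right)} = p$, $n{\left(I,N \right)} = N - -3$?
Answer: $i \sqrt{410383} \approx 640.61 i$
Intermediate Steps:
$n{\left(I,N \right)} = 3 + N$ ($n{\left(I,N \right)} = N + 3 = 3 + N$)
$\sqrt{M{\left(n{\left(7,10 \right)} \right)} - 410396} = \sqrt{\left(3 + 10\right) - 410396} = \sqrt{13 - 410396} = \sqrt{-410383} = i \sqrt{410383}$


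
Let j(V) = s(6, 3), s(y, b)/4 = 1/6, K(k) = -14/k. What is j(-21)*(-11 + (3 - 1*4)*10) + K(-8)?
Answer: -49/4 ≈ -12.250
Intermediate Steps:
s(y, b) = ⅔ (s(y, b) = 4*(1/6) = 4*(1*(⅙)) = 4*(⅙) = ⅔)
j(V) = ⅔
j(-21)*(-11 + (3 - 1*4)*10) + K(-8) = 2*(-11 + (3 - 1*4)*10)/3 - 14/(-8) = 2*(-11 + (3 - 4)*10)/3 - 14*(-⅛) = 2*(-11 - 1*10)/3 + 7/4 = 2*(-11 - 10)/3 + 7/4 = (⅔)*(-21) + 7/4 = -14 + 7/4 = -49/4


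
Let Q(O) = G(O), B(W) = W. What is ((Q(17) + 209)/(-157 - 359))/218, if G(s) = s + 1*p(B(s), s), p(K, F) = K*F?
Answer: -515/112488 ≈ -0.0045783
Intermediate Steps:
p(K, F) = F*K
G(s) = s + s**2 (G(s) = s + 1*(s*s) = s + 1*s**2 = s + s**2)
Q(O) = O*(1 + O)
((Q(17) + 209)/(-157 - 359))/218 = ((17*(1 + 17) + 209)/(-157 - 359))/218 = ((17*18 + 209)/(-516))*(1/218) = ((306 + 209)*(-1/516))*(1/218) = (515*(-1/516))*(1/218) = -515/516*1/218 = -515/112488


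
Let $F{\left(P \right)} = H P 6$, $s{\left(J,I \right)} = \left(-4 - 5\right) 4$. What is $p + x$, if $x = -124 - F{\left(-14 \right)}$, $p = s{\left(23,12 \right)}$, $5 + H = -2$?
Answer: $-748$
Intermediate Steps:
$H = -7$ ($H = -5 - 2 = -7$)
$s{\left(J,I \right)} = -36$ ($s{\left(J,I \right)} = \left(-9\right) 4 = -36$)
$p = -36$
$F{\left(P \right)} = - 42 P$ ($F{\left(P \right)} = - 7 P 6 = - 42 P$)
$x = -712$ ($x = -124 - \left(-42\right) \left(-14\right) = -124 - 588 = -712$)
$p + x = -36 - 712 = -748$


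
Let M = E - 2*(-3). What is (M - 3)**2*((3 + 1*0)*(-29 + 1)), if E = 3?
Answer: -3024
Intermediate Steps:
M = 9 (M = 3 - 2*(-3) = 3 + 6 = 9)
(M - 3)**2*((3 + 1*0)*(-29 + 1)) = (9 - 3)**2*((3 + 1*0)*(-29 + 1)) = 6**2*((3 + 0)*(-28)) = 36*(3*(-28)) = 36*(-84) = -3024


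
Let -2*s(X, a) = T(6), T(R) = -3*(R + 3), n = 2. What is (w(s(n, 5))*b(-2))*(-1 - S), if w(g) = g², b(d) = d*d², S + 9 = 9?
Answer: 1458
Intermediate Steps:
S = 0 (S = -9 + 9 = 0)
T(R) = -9 - 3*R (T(R) = -3*(3 + R) = -9 - 3*R)
s(X, a) = 27/2 (s(X, a) = -(-9 - 3*6)/2 = -(-9 - 18)/2 = -½*(-27) = 27/2)
b(d) = d³
(w(s(n, 5))*b(-2))*(-1 - S) = ((27/2)²*(-2)³)*(-1 - 1*0) = ((729/4)*(-8))*(-1 + 0) = -1458*(-1) = 1458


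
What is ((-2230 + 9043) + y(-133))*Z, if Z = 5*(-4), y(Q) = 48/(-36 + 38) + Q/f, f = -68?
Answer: -2325245/17 ≈ -1.3678e+5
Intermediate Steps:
y(Q) = 24 - Q/68 (y(Q) = 48/(-36 + 38) + Q/(-68) = 48/2 + Q*(-1/68) = 48*(½) - Q/68 = 24 - Q/68)
Z = -20
((-2230 + 9043) + y(-133))*Z = ((-2230 + 9043) + (24 - 1/68*(-133)))*(-20) = (6813 + (24 + 133/68))*(-20) = (6813 + 1765/68)*(-20) = (465049/68)*(-20) = -2325245/17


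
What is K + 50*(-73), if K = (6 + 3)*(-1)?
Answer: -3659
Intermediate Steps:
K = -9 (K = 9*(-1) = -9)
K + 50*(-73) = -9 + 50*(-73) = -9 - 3650 = -3659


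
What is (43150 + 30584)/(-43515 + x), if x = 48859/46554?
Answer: -3432612636/2025748451 ≈ -1.6945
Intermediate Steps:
x = 48859/46554 (x = 48859*(1/46554) = 48859/46554 ≈ 1.0495)
(43150 + 30584)/(-43515 + x) = (43150 + 30584)/(-43515 + 48859/46554) = 73734/(-2025748451/46554) = 73734*(-46554/2025748451) = -3432612636/2025748451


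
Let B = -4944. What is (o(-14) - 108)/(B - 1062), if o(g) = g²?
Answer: -4/273 ≈ -0.014652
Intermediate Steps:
(o(-14) - 108)/(B - 1062) = ((-14)² - 108)/(-4944 - 1062) = (196 - 108)/(-6006) = 88*(-1/6006) = -4/273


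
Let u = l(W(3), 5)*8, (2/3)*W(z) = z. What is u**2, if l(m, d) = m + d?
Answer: 5776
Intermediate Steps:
W(z) = 3*z/2
l(m, d) = d + m
u = 76 (u = (5 + (3/2)*3)*8 = (5 + 9/2)*8 = (19/2)*8 = 76)
u**2 = 76**2 = 5776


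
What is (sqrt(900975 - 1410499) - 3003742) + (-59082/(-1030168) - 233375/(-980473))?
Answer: -1516967522146725751/505025954732 + 2*I*sqrt(127381) ≈ -3.0037e+6 + 713.81*I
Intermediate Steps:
(sqrt(900975 - 1410499) - 3003742) + (-59082/(-1030168) - 233375/(-980473)) = (sqrt(-509524) - 3003742) + (-59082*(-1/1030168) - 233375*(-1/980473)) = (2*I*sqrt(127381) - 3003742) + (29541/515084 + 233375/980473) = (-3003742 + 2*I*sqrt(127381)) + 149171881393/505025954732 = -1516967522146725751/505025954732 + 2*I*sqrt(127381)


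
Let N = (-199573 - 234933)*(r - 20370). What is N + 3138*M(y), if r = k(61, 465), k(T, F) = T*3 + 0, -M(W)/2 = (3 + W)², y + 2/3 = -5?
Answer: 26313983978/3 ≈ 8.7713e+9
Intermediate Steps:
y = -17/3 (y = -⅔ - 5 = -17/3 ≈ -5.6667)
M(W) = -2*(3 + W)²
k(T, F) = 3*T (k(T, F) = 3*T + 0 = 3*T)
r = 183 (r = 3*61 = 183)
N = 8771372622 (N = (-199573 - 234933)*(183 - 20370) = -434506*(-20187) = 8771372622)
N + 3138*M(y) = 8771372622 + 3138*(-2*(3 - 17/3)²) = 8771372622 + 3138*(-2*(-8/3)²) = 8771372622 + 3138*(-2*64/9) = 8771372622 + 3138*(-128/9) = 8771372622 - 133888/3 = 26313983978/3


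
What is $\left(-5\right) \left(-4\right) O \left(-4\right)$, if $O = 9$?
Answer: $-720$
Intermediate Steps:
$\left(-5\right) \left(-4\right) O \left(-4\right) = \left(-5\right) \left(-4\right) 9 \left(-4\right) = 20 \cdot 9 \left(-4\right) = 180 \left(-4\right) = -720$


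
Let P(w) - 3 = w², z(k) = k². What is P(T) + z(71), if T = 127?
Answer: 21173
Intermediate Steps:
P(w) = 3 + w²
P(T) + z(71) = (3 + 127²) + 71² = (3 + 16129) + 5041 = 16132 + 5041 = 21173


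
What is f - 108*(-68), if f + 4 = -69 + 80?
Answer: 7351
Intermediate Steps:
f = 7 (f = -4 + (-69 + 80) = -4 + 11 = 7)
f - 108*(-68) = 7 - 108*(-68) = 7 + 7344 = 7351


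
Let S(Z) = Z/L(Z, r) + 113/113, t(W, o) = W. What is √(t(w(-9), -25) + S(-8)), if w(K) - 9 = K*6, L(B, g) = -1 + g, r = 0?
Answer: 6*I ≈ 6.0*I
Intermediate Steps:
w(K) = 9 + 6*K (w(K) = 9 + K*6 = 9 + 6*K)
S(Z) = 1 - Z (S(Z) = Z/(-1 + 0) + 113/113 = Z/(-1) + 113*(1/113) = Z*(-1) + 1 = -Z + 1 = 1 - Z)
√(t(w(-9), -25) + S(-8)) = √((9 + 6*(-9)) + (1 - 1*(-8))) = √((9 - 54) + (1 + 8)) = √(-45 + 9) = √(-36) = 6*I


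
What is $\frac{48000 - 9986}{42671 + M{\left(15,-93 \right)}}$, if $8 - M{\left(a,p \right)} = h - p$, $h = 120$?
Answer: $\frac{19007}{21233} \approx 0.89516$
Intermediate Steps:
$M{\left(a,p \right)} = -112 + p$ ($M{\left(a,p \right)} = 8 - \left(120 - p\right) = 8 + \left(-120 + p\right) = -112 + p$)
$\frac{48000 - 9986}{42671 + M{\left(15,-93 \right)}} = \frac{48000 - 9986}{42671 - 205} = \frac{38014}{42671 - 205} = \frac{38014}{42466} = 38014 \cdot \frac{1}{42466} = \frac{19007}{21233}$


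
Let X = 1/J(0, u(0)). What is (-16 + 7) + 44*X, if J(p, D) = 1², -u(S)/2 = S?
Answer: 35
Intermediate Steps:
u(S) = -2*S
J(p, D) = 1
X = 1 (X = 1/1 = 1)
(-16 + 7) + 44*X = (-16 + 7) + 44*1 = -9 + 44 = 35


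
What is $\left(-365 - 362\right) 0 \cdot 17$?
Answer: $0$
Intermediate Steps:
$\left(-365 - 362\right) 0 \cdot 17 = \left(-727\right) 0 = 0$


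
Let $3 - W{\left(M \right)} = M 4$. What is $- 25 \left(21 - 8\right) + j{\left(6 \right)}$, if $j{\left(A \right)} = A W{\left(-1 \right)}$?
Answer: $-283$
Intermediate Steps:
$W{\left(M \right)} = 3 - 4 M$ ($W{\left(M \right)} = 3 - M 4 = 3 - 4 M$)
$j{\left(A \right)} = 7 A$ ($j{\left(A \right)} = A \left(3 - -4\right) = A \left(3 + 4\right) = A 7 = 7 A$)
$- 25 \left(21 - 8\right) + j{\left(6 \right)} = - 25 \left(21 - 8\right) + 7 \cdot 6 = - 25 \left(21 - 8\right) + 42 = \left(-25\right) 13 + 42 = -325 + 42 = -283$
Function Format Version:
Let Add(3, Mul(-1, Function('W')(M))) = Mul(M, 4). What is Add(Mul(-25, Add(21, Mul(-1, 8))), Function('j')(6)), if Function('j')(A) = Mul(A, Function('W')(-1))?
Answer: -283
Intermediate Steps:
Function('W')(M) = Add(3, Mul(-4, M)) (Function('W')(M) = Add(3, Mul(-1, Mul(M, 4))) = Add(3, Mul(-1, Mul(4, M))) = Add(3, Mul(-4, M)))
Function('j')(A) = Mul(7, A) (Function('j')(A) = Mul(A, Add(3, Mul(-4, -1))) = Mul(A, Add(3, 4)) = Mul(A, 7) = Mul(7, A))
Add(Mul(-25, Add(21, Mul(-1, 8))), Function('j')(6)) = Add(Mul(-25, Add(21, Mul(-1, 8))), Mul(7, 6)) = Add(Mul(-25, Add(21, -8)), 42) = Add(Mul(-25, 13), 42) = Add(-325, 42) = -283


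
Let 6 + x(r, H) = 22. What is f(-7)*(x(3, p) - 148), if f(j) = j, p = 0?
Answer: 924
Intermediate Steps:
x(r, H) = 16 (x(r, H) = -6 + 22 = 16)
f(-7)*(x(3, p) - 148) = -7*(16 - 148) = -7*(-132) = 924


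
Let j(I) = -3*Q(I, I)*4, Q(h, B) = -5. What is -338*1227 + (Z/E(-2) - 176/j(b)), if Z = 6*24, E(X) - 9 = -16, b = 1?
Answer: -43548698/105 ≈ -4.1475e+5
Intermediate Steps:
E(X) = -7 (E(X) = 9 - 16 = -7)
Z = 144
j(I) = 60 (j(I) = -3*(-5)*4 = 15*4 = 60)
-338*1227 + (Z/E(-2) - 176/j(b)) = -338*1227 + (144/(-7) - 176/60) = -414726 + (144*(-1/7) - 176*1/60) = -414726 + (-144/7 - 44/15) = -414726 - 2468/105 = -43548698/105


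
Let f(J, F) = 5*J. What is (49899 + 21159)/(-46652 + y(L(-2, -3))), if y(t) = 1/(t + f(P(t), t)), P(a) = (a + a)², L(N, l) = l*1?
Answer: -12577266/8257403 ≈ -1.5231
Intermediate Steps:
L(N, l) = l
P(a) = 4*a² (P(a) = (2*a)² = 4*a²)
y(t) = 1/(t + 20*t²) (y(t) = 1/(t + 5*(4*t²)) = 1/(t + 20*t²))
(49899 + 21159)/(-46652 + y(L(-2, -3))) = (49899 + 21159)/(-46652 + 1/((-3)*(1 + 20*(-3)))) = 71058/(-46652 - 1/(3*(1 - 60))) = 71058/(-46652 - ⅓/(-59)) = 71058/(-46652 - ⅓*(-1/59)) = 71058/(-46652 + 1/177) = 71058/(-8257403/177) = 71058*(-177/8257403) = -12577266/8257403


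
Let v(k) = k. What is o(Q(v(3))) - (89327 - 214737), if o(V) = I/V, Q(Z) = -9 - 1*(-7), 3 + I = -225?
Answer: 125524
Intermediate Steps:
I = -228 (I = -3 - 225 = -228)
Q(Z) = -2 (Q(Z) = -9 + 7 = -2)
o(V) = -228/V
o(Q(v(3))) - (89327 - 214737) = -228/(-2) - (89327 - 214737) = -228*(-½) - 1*(-125410) = 114 + 125410 = 125524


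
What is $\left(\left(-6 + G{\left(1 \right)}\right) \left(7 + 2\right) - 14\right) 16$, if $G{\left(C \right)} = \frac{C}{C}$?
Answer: $-944$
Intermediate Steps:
$G{\left(C \right)} = 1$
$\left(\left(-6 + G{\left(1 \right)}\right) \left(7 + 2\right) - 14\right) 16 = \left(\left(-6 + 1\right) \left(7 + 2\right) - 14\right) 16 = \left(\left(-5\right) 9 - 14\right) 16 = \left(-45 - 14\right) 16 = \left(-59\right) 16 = -944$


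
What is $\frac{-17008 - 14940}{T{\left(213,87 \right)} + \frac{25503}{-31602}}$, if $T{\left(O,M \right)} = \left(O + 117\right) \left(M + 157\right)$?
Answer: $- \frac{336540232}{848189179} \approx -0.39677$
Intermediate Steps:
$T{\left(O,M \right)} = \left(117 + O\right) \left(157 + M\right)$
$\frac{-17008 - 14940}{T{\left(213,87 \right)} + \frac{25503}{-31602}} = \frac{-17008 - 14940}{\left(18369 + 117 \cdot 87 + 157 \cdot 213 + 87 \cdot 213\right) + \frac{25503}{-31602}} = - \frac{31948}{\left(18369 + 10179 + 33441 + 18531\right) + 25503 \left(- \frac{1}{31602}\right)} = - \frac{31948}{80520 - \frac{8501}{10534}} = - \frac{31948}{\frac{848189179}{10534}} = \left(-31948\right) \frac{10534}{848189179} = - \frac{336540232}{848189179}$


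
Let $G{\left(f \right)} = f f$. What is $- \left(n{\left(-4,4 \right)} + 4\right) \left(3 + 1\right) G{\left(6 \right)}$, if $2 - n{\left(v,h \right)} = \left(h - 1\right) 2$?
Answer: $0$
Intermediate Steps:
$n{\left(v,h \right)} = 4 - 2 h$ ($n{\left(v,h \right)} = 2 - \left(h - 1\right) 2 = 2 - \left(-1 + h\right) 2 = 2 - \left(-2 + 2 h\right) = 4 - 2 h$)
$G{\left(f \right)} = f^{2}$
$- \left(n{\left(-4,4 \right)} + 4\right) \left(3 + 1\right) G{\left(6 \right)} = - \left(\left(4 - 8\right) + 4\right) \left(3 + 1\right) 6^{2} = - \left(\left(4 - 8\right) + 4\right) 4 \cdot 36 = - \left(-4 + 4\right) 4 \cdot 36 = - 0 \cdot 4 \cdot 36 = \left(-1\right) 0 \cdot 36 = 0 \cdot 36 = 0$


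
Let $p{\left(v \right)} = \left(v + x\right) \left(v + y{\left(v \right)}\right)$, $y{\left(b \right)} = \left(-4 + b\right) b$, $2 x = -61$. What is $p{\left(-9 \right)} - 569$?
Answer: $-4835$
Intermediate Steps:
$x = - \frac{61}{2}$ ($x = \frac{1}{2} \left(-61\right) = - \frac{61}{2} \approx -30.5$)
$y{\left(b \right)} = b \left(-4 + b\right)$
$p{\left(v \right)} = \left(- \frac{61}{2} + v\right) \left(v + v \left(-4 + v\right)\right)$ ($p{\left(v \right)} = \left(v - \frac{61}{2}\right) \left(v + v \left(-4 + v\right)\right) = \left(- \frac{61}{2} + v\right) \left(v + v \left(-4 + v\right)\right)$)
$p{\left(-9 \right)} - 569 = \frac{1}{2} \left(-9\right) \left(183 - -603 + 2 \left(-9\right)^{2}\right) - 569 = \frac{1}{2} \left(-9\right) \left(183 + 603 + 2 \cdot 81\right) - 569 = \frac{1}{2} \left(-9\right) \left(183 + 603 + 162\right) - 569 = \frac{1}{2} \left(-9\right) 948 - 569 = -4266 - 569 = -4835$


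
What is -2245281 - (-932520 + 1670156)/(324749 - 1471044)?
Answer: -2573753646259/1146295 ≈ -2.2453e+6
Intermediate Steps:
-2245281 - (-932520 + 1670156)/(324749 - 1471044) = -2245281 - 737636/(-1146295) = -2245281 - 737636*(-1)/1146295 = -2245281 - 1*(-737636/1146295) = -2245281 + 737636/1146295 = -2573753646259/1146295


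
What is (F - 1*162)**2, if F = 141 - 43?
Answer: 4096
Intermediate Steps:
F = 98
(F - 1*162)**2 = (98 - 1*162)**2 = (98 - 162)**2 = (-64)**2 = 4096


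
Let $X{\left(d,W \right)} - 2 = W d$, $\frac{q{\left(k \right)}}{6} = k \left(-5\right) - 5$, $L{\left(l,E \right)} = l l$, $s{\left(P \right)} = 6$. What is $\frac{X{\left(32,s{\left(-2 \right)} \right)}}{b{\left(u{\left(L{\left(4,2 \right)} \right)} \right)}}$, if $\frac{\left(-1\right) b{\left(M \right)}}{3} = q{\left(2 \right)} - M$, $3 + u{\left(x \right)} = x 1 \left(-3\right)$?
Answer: $\frac{194}{117} \approx 1.6581$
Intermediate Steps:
$L{\left(l,E \right)} = l^{2}$
$q{\left(k \right)} = -30 - 30 k$ ($q{\left(k \right)} = 6 \left(k \left(-5\right) - 5\right) = 6 \left(- 5 k - 5\right) = 6 \left(-5 - 5 k\right) = -30 - 30 k$)
$X{\left(d,W \right)} = 2 + W d$
$u{\left(x \right)} = -3 - 3 x$ ($u{\left(x \right)} = -3 + x 1 \left(-3\right) = -3 + x \left(-3\right) = -3 - 3 x$)
$b{\left(M \right)} = 270 + 3 M$ ($b{\left(M \right)} = - 3 \left(\left(-30 - 60\right) - M\right) = - 3 \left(-90 - M\right) = 270 + 3 M$)
$\frac{X{\left(32,s{\left(-2 \right)} \right)}}{b{\left(u{\left(L{\left(4,2 \right)} \right)} \right)}} = \frac{2 + 6 \cdot 32}{270 + 3 \left(-3 - 3 \cdot 4^{2}\right)} = \frac{2 + 192}{270 + 3 \left(-3 - 48\right)} = \frac{194}{270 + 3 \left(-3 - 48\right)} = \frac{194}{270 + 3 \left(-51\right)} = \frac{194}{270 - 153} = \frac{194}{117}$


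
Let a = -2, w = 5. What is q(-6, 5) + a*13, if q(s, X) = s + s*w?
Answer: -62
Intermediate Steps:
q(s, X) = 6*s (q(s, X) = s + s*5 = s + 5*s = 6*s)
q(-6, 5) + a*13 = 6*(-6) - 2*13 = -36 - 26 = -62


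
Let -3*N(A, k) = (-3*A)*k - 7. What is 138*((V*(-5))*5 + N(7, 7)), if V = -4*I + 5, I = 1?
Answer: 3634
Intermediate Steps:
N(A, k) = 7/3 + A*k (N(A, k) = -((-3*A)*k - 7)/3 = -(-3*A*k - 7)/3 = -(-7 - 3*A*k)/3 = 7/3 + A*k)
V = 1 (V = -4*1 + 5 = -4 + 5 = 1)
138*((V*(-5))*5 + N(7, 7)) = 138*((1*(-5))*5 + (7/3 + 7*7)) = 138*(-5*5 + (7/3 + 49)) = 138*(-25 + 154/3) = 138*(79/3) = 3634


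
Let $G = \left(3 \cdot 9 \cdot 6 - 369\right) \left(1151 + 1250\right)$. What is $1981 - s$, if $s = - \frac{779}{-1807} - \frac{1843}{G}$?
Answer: $\frac{1778729057915}{898091649} \approx 1980.6$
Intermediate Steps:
$G = -497007$ ($G = \left(27 \cdot 6 - 369\right) 2401 = \left(162 - 369\right) 2401 = \left(-207\right) 2401 = -497007$)
$s = \frac{390498754}{898091649}$ ($s = - \frac{779}{-1807} - \frac{1843}{-497007} = \left(-779\right) \left(- \frac{1}{1807}\right) - - \frac{1843}{497007} = \frac{779}{1807} + \frac{1843}{497007} = \frac{390498754}{898091649} \approx 0.43481$)
$1981 - s = 1981 - \frac{390498754}{898091649} = \frac{1778729057915}{898091649}$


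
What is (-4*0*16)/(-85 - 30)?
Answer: 0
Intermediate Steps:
(-4*0*16)/(-85 - 30) = (0*16)/(-115) = 0*(-1/115) = 0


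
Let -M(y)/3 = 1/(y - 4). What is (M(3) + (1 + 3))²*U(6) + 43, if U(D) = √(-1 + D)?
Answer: 43 + 49*√5 ≈ 152.57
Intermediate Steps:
M(y) = -3/(-4 + y) (M(y) = -3/(y - 4) = -3/(-4 + y))
(M(3) + (1 + 3))²*U(6) + 43 = (-3/(-4 + 3) + (1 + 3))²*√(-1 + 6) + 43 = (-3/(-1) + 4)²*√5 + 43 = (-3*(-1) + 4)²*√5 + 43 = (3 + 4)²*√5 + 43 = 7²*√5 + 43 = 49*√5 + 43 = 43 + 49*√5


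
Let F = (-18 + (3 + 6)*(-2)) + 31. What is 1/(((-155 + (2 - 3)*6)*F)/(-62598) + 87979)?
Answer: 62598/5507308637 ≈ 1.1366e-5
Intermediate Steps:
F = -5 (F = (-18 + 9*(-2)) + 31 = (-18 - 18) + 31 = -36 + 31 = -5)
1/(((-155 + (2 - 3)*6)*F)/(-62598) + 87979) = 1/(((-155 + (2 - 3)*6)*(-5))/(-62598) + 87979) = 1/(((-155 - 1*6)*(-5))*(-1/62598) + 87979) = 1/(((-155 - 6)*(-5))*(-1/62598) + 87979) = 1/(-161*(-5)*(-1/62598) + 87979) = 1/(805*(-1/62598) + 87979) = 1/(-805/62598 + 87979) = 1/(5507308637/62598) = 62598/5507308637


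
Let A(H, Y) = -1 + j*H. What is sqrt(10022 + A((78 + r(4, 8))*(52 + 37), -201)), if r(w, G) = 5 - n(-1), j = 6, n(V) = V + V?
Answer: sqrt(55411) ≈ 235.40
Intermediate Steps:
n(V) = 2*V
r(w, G) = 7 (r(w, G) = 5 - 2*(-1) = 5 - 1*(-2) = 5 + 2 = 7)
A(H, Y) = -1 + 6*H
sqrt(10022 + A((78 + r(4, 8))*(52 + 37), -201)) = sqrt(10022 + (-1 + 6*((78 + 7)*(52 + 37)))) = sqrt(10022 + (-1 + 6*(85*89))) = sqrt(10022 + (-1 + 6*7565)) = sqrt(10022 + (-1 + 45390)) = sqrt(10022 + 45389) = sqrt(55411)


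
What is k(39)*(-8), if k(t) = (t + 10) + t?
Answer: -704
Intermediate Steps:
k(t) = 10 + 2*t (k(t) = (10 + t) + t = 10 + 2*t)
k(39)*(-8) = (10 + 2*39)*(-8) = (10 + 78)*(-8) = 88*(-8) = -704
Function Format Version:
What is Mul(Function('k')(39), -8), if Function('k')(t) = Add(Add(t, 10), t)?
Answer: -704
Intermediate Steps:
Function('k')(t) = Add(10, Mul(2, t)) (Function('k')(t) = Add(Add(10, t), t) = Add(10, Mul(2, t)))
Mul(Function('k')(39), -8) = Mul(Add(10, Mul(2, 39)), -8) = Mul(Add(10, 78), -8) = Mul(88, -8) = -704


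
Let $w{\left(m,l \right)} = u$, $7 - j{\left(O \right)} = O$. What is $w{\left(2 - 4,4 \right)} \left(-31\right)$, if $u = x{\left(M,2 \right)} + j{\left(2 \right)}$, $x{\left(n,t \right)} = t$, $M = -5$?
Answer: $-217$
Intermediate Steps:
$j{\left(O \right)} = 7 - O$
$u = 7$ ($u = 2 + \left(7 - 2\right) = 2 + 5 = 7$)
$w{\left(m,l \right)} = 7$
$w{\left(2 - 4,4 \right)} \left(-31\right) = 7 \left(-31\right) = -217$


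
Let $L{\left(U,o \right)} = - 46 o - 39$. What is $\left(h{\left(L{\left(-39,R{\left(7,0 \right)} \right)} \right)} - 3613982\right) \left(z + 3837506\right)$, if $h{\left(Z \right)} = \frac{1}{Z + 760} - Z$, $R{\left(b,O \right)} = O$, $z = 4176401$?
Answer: $- \frac{20881460030908114}{721} \approx -2.8962 \cdot 10^{13}$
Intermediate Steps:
$L{\left(U,o \right)} = -39 - 46 o$
$h{\left(Z \right)} = \frac{1}{760 + Z} - Z$
$\left(h{\left(L{\left(-39,R{\left(7,0 \right)} \right)} \right)} - 3613982\right) \left(z + 3837506\right) = \left(\frac{1 - \left(-39 - 0\right)^{2} - 760 \left(-39 - 0\right)}{760 - 39} - 3613982\right) \left(4176401 + 3837506\right) = \left(\frac{1 - \left(-39 + 0\right)^{2} - 760 \left(-39 + 0\right)}{760 + \left(-39 + 0\right)} - 3613982\right) 8013907 = \left(\frac{1 - \left(-39\right)^{2} - -29640}{760 - 39} - 3613982\right) 8013907 = \left(\frac{1 - 1521 + 29640}{721} - 3613982\right) 8013907 = \left(\frac{1}{721} \cdot 28120 - 3613982\right) 8013907 = \left(\frac{28120}{721} - 3613982\right) 8013907 = \left(- \frac{2605652902}{721}\right) 8013907 = - \frac{20881460030908114}{721}$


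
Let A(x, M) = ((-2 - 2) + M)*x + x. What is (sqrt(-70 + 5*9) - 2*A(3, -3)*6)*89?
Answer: 19224 + 445*I ≈ 19224.0 + 445.0*I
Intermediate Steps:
A(x, M) = x + x*(-4 + M) (A(x, M) = (-4 + M)*x + x = x*(-4 + M) + x = x + x*(-4 + M))
(sqrt(-70 + 5*9) - 2*A(3, -3)*6)*89 = (sqrt(-70 + 5*9) - 6*(-3 - 3)*6)*89 = (sqrt(-70 + 45) - 6*(-6)*6)*89 = (sqrt(-25) - 2*(-18)*6)*89 = (5*I + 36*6)*89 = (5*I + 216)*89 = (216 + 5*I)*89 = 19224 + 445*I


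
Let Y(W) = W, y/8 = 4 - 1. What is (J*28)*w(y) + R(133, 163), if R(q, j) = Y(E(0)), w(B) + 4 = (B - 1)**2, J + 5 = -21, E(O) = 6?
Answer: -382194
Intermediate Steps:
J = -26 (J = -5 - 21 = -26)
y = 24 (y = 8*(4 - 1) = 8*3 = 24)
w(B) = -4 + (-1 + B)**2 (w(B) = -4 + (B - 1)**2 = -4 + (-1 + B)**2)
R(q, j) = 6
(J*28)*w(y) + R(133, 163) = (-26*28)*(-4 + (-1 + 24)**2) + 6 = -728*(-4 + 23**2) + 6 = -728*(-4 + 529) + 6 = -728*525 + 6 = -382200 + 6 = -382194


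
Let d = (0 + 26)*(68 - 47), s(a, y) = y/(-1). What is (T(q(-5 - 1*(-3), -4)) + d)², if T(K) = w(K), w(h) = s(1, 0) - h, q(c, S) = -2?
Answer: 300304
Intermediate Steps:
s(a, y) = -y (s(a, y) = y*(-1) = -y)
d = 546 (d = 26*21 = 546)
w(h) = -h (w(h) = -1*0 - h = 0 - h = -h)
T(K) = -K
(T(q(-5 - 1*(-3), -4)) + d)² = (-1*(-2) + 546)² = (2 + 546)² = 548² = 300304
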